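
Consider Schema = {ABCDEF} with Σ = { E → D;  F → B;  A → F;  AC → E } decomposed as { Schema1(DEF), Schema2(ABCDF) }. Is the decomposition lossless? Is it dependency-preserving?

lossy and not dependency-preserving

Lossless test: (DF)⁺ = {BDF}, which is a superkey of neither fragment — lossy.
Dependency preservation: the restricted closure of {AC} across the fragments never reaches {E}, so AC → E cannot be enforced without a join — not preserved.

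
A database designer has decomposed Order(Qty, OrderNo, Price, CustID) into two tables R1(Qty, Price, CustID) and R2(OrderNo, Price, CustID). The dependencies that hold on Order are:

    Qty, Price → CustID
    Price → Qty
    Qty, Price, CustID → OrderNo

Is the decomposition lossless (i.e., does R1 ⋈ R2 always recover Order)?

Yes

Common attributes: R1 ∩ R2 = {Price, CustID}.
Closure of {Price, CustID}: Price → Qty applies, adding Qty; Qty, Price, CustID → OrderNo applies, adding OrderNo. So (Price, CustID)⁺ = {Qty, OrderNo, Price, CustID}.
This closure contains every attribute of R1, so R1 ∩ R2 → R1. The join is lossless.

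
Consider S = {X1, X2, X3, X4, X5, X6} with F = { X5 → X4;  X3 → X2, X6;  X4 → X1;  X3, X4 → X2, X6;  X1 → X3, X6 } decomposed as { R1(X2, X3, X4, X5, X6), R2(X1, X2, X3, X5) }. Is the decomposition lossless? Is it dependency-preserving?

Lossless test: (X2, X3, X5)⁺ = {X1, X2, X3, X4, X5, X6}, which contains all of one fragment — lossless.
Dependency preservation: the restricted closure of {X4} across the fragments never reaches {X1}, so X4 → X1 cannot be enforced without a join — not preserved.

lossless but not dependency-preserving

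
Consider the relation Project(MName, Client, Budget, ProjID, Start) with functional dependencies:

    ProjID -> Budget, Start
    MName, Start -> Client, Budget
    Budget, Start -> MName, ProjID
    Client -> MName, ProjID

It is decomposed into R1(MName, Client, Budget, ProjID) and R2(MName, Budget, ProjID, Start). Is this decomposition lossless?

Yes

Common attributes: R1 ∩ R2 = {MName, Budget, ProjID}.
Closure of {MName, Budget, ProjID}: ProjID → Budget, Start applies, adding Start; MName, Start → Client, Budget applies, adding Client. So (MName, Budget, ProjID)⁺ = {MName, Client, Budget, ProjID, Start}.
This closure contains every attribute of R1, so R1 ∩ R2 → R1. The join is lossless.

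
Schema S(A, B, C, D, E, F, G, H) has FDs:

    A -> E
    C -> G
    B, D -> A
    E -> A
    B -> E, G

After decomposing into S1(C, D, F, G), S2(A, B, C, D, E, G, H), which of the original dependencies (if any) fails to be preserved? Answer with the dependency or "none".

none

A → E lies within S2.
C → G lies within S1.
B, D → A lies within S2.
E → A lies within S2.
B → E, G lies within S2.
Every dependency is enforceable on the fragments, so the decomposition is dependency-preserving.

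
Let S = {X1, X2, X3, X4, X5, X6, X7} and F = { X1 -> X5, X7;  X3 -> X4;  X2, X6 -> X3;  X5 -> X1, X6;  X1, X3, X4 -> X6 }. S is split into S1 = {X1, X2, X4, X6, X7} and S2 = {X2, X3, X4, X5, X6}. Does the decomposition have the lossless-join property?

No

Common attributes: S1 ∩ S2 = {X2, X4, X6}.
Closure of {X2, X4, X6}: X2, X6 → X3 applies, adding X3. So (X2, X4, X6)⁺ = {X2, X3, X4, X6}.
The closure contains neither all of S1 = {X1, X2, X4, X6, X7} nor all of S2 = {X2, X3, X4, X5, X6}, so the common attributes are not a superkey of either fragment. The join is lossy.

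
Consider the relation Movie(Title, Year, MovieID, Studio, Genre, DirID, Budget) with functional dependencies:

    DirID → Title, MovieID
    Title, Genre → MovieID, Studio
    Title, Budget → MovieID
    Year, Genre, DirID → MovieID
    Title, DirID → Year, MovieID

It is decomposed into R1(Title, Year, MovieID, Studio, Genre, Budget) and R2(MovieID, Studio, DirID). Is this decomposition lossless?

No

Common attributes: R1 ∩ R2 = {MovieID, Studio}.
No dependency enlarges {MovieID, Studio}, so (MovieID, Studio)⁺ = {MovieID, Studio}.
The closure contains neither all of R1 = {Title, Year, MovieID, Studio, Genre, Budget} nor all of R2 = {MovieID, Studio, DirID}, so the common attributes are not a superkey of either fragment. The join is lossy.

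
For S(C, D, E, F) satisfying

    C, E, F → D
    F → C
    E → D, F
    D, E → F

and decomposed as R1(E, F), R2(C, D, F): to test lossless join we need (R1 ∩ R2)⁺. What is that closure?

R1 ∩ R2 = {F}.
F → C applies, adding C
Closure: {C, F}.

C, F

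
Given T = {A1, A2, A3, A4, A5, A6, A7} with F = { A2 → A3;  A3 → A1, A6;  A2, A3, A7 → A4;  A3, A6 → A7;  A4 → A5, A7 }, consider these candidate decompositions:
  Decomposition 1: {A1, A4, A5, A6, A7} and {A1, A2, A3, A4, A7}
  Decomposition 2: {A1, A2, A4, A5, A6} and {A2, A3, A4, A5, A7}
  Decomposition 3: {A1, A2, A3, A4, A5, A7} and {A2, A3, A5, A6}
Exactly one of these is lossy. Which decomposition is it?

Decomposition 1

Decomposition 1: common = {A1, A4, A7}, closure = {A1, A4, A5, A7} → lossy.
Decomposition 2: common = {A2, A4, A5}, closure = {A1, A2, A3, A4, A5, A6, A7} → lossless.
Decomposition 3: common = {A2, A3, A5}, closure = {A1, A2, A3, A4, A5, A6, A7} → lossless.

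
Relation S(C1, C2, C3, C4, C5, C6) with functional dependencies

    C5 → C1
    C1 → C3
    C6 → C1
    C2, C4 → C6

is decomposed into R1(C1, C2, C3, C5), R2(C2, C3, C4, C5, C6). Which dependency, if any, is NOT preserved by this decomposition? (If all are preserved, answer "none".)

C6 → C1

Check C6 → C1: no single fragment contains all of {C1, C6}, and the restricted closure of {C6} across the fragments never reaches {C1}.
C5 → C1 is preserved.
C1 → C3 is preserved.
C2, C4 → C6 is preserved.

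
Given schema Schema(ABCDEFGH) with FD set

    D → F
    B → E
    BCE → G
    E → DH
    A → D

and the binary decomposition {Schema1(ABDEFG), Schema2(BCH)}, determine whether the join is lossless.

No

Common attributes: Schema1 ∩ Schema2 = {B}.
Closure of {B}: B → E applies, adding E; E → DH applies, adding DH; D → F applies, adding F. So (B)⁺ = {BDEFH}.
The closure contains neither all of Schema1 = {ABDEFG} nor all of Schema2 = {BCH}, so the common attributes are not a superkey of either fragment. The join is lossy.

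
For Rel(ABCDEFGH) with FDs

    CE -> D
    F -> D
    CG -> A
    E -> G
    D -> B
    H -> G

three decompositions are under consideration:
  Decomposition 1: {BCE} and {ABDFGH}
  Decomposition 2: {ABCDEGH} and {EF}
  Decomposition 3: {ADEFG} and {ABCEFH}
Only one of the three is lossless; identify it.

Decomposition 3

Decomposition 1: common = {B}, closure = {B} → lossy.
Decomposition 2: common = {E}, closure = {EG} → lossy.
Decomposition 3: common = {AEF}, closure = {ABDEFG} → lossless.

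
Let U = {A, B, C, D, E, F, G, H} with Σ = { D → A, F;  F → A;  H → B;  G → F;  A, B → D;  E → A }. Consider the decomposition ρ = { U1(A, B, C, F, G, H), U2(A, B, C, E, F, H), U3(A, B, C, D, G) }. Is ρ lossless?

No

Chase test. Columns are A, B, C, D, E, F, G, H; row i has aⱼ where attribute j ∈ Ui, else bᵢⱼ.
Initial tableau (one row per fragment):
  row 1: a1 a2 a3 b14 b15 a6 a7 a8
  row 2: a1 a2 a3 b24 a5 a6 b27 a8
  row 3: a1 a2 a3 a4 b35 b36 a7 b38
Rows 1 and 3 agree on G; apply G→F and equate their F entries.
Rows 1 and 2 agree on A, B; apply A, B→D and equate their D entries.
Rows 1 and 3 agree on A, B; apply A, B→D and equate their D entries.
No row becomes fully distinguished — the join is lossy.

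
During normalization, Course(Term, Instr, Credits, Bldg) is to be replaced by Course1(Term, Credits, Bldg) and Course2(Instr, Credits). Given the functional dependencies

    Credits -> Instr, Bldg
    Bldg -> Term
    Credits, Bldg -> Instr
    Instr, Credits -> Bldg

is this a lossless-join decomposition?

Yes

Common attributes: Course1 ∩ Course2 = {Credits}.
Closure of {Credits}: Credits → Instr, Bldg applies, adding Instr, Bldg; Bldg → Term applies, adding Term. So (Credits)⁺ = {Term, Instr, Credits, Bldg}.
This closure contains every attribute of Course1, so Course1 ∩ Course2 → Course1. The join is lossless.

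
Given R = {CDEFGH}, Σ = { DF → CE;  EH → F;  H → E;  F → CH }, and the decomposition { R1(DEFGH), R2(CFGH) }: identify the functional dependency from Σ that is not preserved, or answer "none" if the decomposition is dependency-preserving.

none

DF → CE: restricted closure across fragments reaches CE.
EH → F lies within R1.
H → E lies within R1.
F → CH lies within R2.
Every dependency is enforceable on the fragments, so the decomposition is dependency-preserving.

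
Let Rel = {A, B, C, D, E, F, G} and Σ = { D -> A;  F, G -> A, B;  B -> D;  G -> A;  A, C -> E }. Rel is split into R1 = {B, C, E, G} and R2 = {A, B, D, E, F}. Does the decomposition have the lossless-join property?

No

Common attributes: R1 ∩ R2 = {B, E}.
Closure of {B, E}: B → D applies, adding D; D → A applies, adding A. So (B, E)⁺ = {A, B, D, E}.
The closure contains neither all of R1 = {B, C, E, G} nor all of R2 = {A, B, D, E, F}, so the common attributes are not a superkey of either fragment. The join is lossy.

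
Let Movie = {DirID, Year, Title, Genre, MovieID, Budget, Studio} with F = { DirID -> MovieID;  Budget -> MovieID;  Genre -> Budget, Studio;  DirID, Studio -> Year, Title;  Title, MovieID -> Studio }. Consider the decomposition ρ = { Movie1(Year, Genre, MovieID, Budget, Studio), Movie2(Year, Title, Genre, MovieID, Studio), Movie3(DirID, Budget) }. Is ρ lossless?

No

Chase test. Columns are DirID, Year, Title, Genre, MovieID, Budget, Studio; row i has aⱼ where attribute j ∈ Moviei, else bᵢⱼ.
Initial tableau (one row per fragment):
  row 1: b11 a2 b13 a4 a5 a6 a7
  row 2: b21 a2 a3 a4 a5 b26 a7
  row 3: a1 b32 b33 b34 b35 a6 b37
Rows 1 and 3 agree on Budget; apply Budget→MovieID and equate their MovieID entries.
Rows 1 and 2 agree on Genre; apply Genre→Budget, Studio and equate their Budget, Studio entries.
No row becomes fully distinguished — the join is lossy.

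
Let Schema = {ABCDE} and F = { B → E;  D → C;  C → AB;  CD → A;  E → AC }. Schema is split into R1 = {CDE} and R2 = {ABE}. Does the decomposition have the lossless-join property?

Yes

Common attributes: R1 ∩ R2 = {E}.
Closure of {E}: E → AC applies, adding AC; C → AB applies, adding B. So (E)⁺ = {ABCE}.
This closure contains every attribute of R2, so R1 ∩ R2 → R2. The join is lossless.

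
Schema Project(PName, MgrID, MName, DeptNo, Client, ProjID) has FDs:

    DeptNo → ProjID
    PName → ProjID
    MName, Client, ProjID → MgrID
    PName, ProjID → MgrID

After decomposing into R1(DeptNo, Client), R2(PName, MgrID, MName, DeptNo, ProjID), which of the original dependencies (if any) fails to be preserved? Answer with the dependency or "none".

Check MName, Client, ProjID → MgrID: no single fragment contains all of {MgrID, MName, Client, ProjID}, and the restricted closure of {MName, Client, ProjID} across the fragments never reaches {MgrID}.
DeptNo → ProjID is preserved.
PName → ProjID is preserved.
PName, ProjID → MgrID is preserved.

MName, Client, ProjID → MgrID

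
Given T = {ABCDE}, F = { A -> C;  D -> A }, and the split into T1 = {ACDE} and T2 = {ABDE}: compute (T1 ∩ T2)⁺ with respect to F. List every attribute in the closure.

ACDE

T1 ∩ T2 = {ADE}.
A → C applies, adding C
Closure: {ACDE}.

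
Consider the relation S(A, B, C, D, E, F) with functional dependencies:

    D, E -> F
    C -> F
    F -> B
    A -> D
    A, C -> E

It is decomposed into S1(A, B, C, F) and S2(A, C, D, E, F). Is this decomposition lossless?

Yes

Common attributes: S1 ∩ S2 = {A, C, F}.
Closure of {A, C, F}: F → B applies, adding B; A → D applies, adding D; A, C → E applies, adding E. So (A, C, F)⁺ = {A, B, C, D, E, F}.
This closure contains every attribute of S1, so S1 ∩ S2 → S1. The join is lossless.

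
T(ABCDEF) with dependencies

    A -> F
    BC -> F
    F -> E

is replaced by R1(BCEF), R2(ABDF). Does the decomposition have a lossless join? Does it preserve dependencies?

Lossless test: (BF)⁺ = {BEF}, which is a superkey of neither fragment — lossy.
Dependency preservation: every FD's attributes lie within a single fragment, so each can be enforced locally — preserved.

lossy but dependency-preserving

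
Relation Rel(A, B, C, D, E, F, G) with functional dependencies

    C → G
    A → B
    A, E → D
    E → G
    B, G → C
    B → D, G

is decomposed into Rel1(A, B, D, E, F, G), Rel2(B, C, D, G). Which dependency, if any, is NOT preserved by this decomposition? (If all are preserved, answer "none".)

C → G lies within Rel2.
A → B lies within Rel1.
A, E → D lies within Rel1.
E → G lies within Rel1.
B, G → C lies within Rel2.
B → D, G lies within Rel1.
Every dependency is enforceable on the fragments, so the decomposition is dependency-preserving.

none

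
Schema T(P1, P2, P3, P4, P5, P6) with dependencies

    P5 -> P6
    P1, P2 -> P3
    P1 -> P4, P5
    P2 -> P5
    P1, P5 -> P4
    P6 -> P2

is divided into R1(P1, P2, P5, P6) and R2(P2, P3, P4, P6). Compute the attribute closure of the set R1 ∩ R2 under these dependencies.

R1 ∩ R2 = {P2, P6}.
P2 → P5 applies, adding P5
Closure: {P2, P5, P6}.

P2, P5, P6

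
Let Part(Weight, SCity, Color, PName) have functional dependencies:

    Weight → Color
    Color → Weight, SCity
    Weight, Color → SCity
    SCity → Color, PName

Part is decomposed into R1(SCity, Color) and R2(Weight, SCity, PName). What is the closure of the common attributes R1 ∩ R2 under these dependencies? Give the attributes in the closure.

R1 ∩ R2 = {SCity}.
SCity → Color, PName applies, adding Color, PName
Color → Weight, SCity applies, adding Weight
Closure: {Weight, SCity, Color, PName}.

Weight, SCity, Color, PName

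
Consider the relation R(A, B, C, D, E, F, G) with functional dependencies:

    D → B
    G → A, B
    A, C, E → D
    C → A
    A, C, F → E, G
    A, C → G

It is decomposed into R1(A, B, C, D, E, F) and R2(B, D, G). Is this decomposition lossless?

Common attributes: R1 ∩ R2 = {B, D}.
No dependency enlarges {B, D}, so (B, D)⁺ = {B, D}.
The closure contains neither all of R1 = {A, B, C, D, E, F} nor all of R2 = {B, D, G}, so the common attributes are not a superkey of either fragment. The join is lossy.

No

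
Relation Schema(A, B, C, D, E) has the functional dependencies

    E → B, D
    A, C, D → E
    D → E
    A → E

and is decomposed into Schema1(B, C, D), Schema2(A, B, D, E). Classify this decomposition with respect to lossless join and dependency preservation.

Lossless test: (B, D)⁺ = {B, D, E}, which is a superkey of neither fragment — lossy.
Dependency preservation: A, C, D → E is not contained in any single fragment, but the restricted closure of its left-hand side across the fragments still reaches the right-hand side; the remaining FDs each lie inside some fragment. All dependencies are preserved.

lossy but dependency-preserving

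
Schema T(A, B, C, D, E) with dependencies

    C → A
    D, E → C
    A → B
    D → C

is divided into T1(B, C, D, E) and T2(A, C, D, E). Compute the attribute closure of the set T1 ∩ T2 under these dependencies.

T1 ∩ T2 = {C, D, E}.
C → A applies, adding A
A → B applies, adding B
Closure: {A, B, C, D, E}.

A, B, C, D, E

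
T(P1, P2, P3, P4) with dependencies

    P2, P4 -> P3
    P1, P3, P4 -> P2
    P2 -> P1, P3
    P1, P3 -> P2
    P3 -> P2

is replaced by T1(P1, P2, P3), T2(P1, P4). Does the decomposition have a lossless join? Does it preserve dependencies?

Lossless test: (P1)⁺ = {P1}, which is a superkey of neither fragment — lossy.
Dependency preservation: P2, P4 → P3; P1, P3, P4 → P2 are not contained in any single fragment, but the restricted closure of each left-hand side across the fragments still reaches the right-hand side; the remaining FDs each lie inside some fragment. All dependencies are preserved.

lossy but dependency-preserving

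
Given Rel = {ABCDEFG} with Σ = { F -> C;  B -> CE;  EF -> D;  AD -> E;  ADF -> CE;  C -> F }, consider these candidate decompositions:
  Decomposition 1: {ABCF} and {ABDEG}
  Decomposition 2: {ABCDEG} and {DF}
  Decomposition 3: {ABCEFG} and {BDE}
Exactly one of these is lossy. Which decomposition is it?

Decomposition 1: common = {AB}, closure = {ABCDEF} → lossless.
Decomposition 2: common = {D}, closure = {D} → lossy.
Decomposition 3: common = {BE}, closure = {BCDEF} → lossless.

Decomposition 2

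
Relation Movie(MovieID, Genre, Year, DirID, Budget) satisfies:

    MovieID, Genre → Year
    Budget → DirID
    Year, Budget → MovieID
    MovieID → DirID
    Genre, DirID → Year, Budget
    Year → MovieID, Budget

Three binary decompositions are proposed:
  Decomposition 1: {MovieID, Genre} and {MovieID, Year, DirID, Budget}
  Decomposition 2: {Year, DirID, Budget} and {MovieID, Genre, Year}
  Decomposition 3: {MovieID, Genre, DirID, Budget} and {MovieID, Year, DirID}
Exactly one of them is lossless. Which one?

Decomposition 2

Decomposition 1: common = {MovieID}, closure = {MovieID, DirID} → lossy.
Decomposition 2: common = {Year}, closure = {MovieID, Year, DirID, Budget} → lossless.
Decomposition 3: common = {MovieID, DirID}, closure = {MovieID, DirID} → lossy.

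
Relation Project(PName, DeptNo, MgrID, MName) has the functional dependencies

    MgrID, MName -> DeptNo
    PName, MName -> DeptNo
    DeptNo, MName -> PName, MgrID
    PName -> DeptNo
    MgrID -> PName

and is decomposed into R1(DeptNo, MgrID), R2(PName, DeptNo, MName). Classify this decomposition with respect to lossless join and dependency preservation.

lossy and not dependency-preserving

Lossless test: (DeptNo)⁺ = {DeptNo}, which is a superkey of neither fragment — lossy.
Dependency preservation: the restricted closure of {DeptNo, MName} across the fragments never reaches {PName, MgrID}, so DeptNo, MName → PName, MgrID cannot be enforced without a join — not preserved.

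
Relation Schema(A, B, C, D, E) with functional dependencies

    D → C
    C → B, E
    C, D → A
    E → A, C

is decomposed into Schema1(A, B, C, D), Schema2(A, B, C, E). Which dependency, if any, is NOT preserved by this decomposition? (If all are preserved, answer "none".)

none

D → C lies within Schema1.
C → B, E lies within Schema2.
C, D → A lies within Schema1.
E → A, C lies within Schema2.
Every dependency is enforceable on the fragments, so the decomposition is dependency-preserving.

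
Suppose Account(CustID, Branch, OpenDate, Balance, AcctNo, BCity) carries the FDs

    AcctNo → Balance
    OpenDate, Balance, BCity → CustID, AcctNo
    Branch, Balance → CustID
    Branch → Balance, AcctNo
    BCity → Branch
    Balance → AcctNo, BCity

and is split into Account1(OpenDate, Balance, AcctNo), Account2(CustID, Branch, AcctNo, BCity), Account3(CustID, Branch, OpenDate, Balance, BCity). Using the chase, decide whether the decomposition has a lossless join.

Chase test. Columns are CustID, Branch, OpenDate, Balance, AcctNo, BCity; row i has aⱼ where attribute j ∈ Accounti, else bᵢⱼ.
Initial tableau (one row per fragment):
  row 1: b11 b12 a3 a4 a5 b16
  row 2: a1 a2 b23 b24 a5 a6
  row 3: a1 a2 a3 a4 b35 a6
Rows 1 and 2 agree on AcctNo; apply AcctNo→Balance and equate their Balance entries.
Rows 2 and 3 agree on Branch; apply Branch→Balance, AcctNo and equate their Balance, AcctNo entries.
Rows 1 and 2 agree on Balance; apply Balance→AcctNo, BCity and equate their AcctNo, BCity entries.
Rows 1 and 3 agree on OpenDate, Balance, BCity; apply OpenDate, Balance, BCity→CustID, AcctNo and equate their CustID, AcctNo entries.
Rows 1 and 2 agree on BCity; apply BCity→Branch and equate their Branch entries.
Row 1 is now all distinguished symbols — the join is lossless.

Yes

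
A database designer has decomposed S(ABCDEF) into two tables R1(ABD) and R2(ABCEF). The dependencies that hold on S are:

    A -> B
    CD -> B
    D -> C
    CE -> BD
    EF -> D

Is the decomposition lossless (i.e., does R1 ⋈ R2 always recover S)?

Common attributes: R1 ∩ R2 = {AB}.
No dependency enlarges {AB}, so (AB)⁺ = {AB}.
The closure contains neither all of R1 = {ABD} nor all of R2 = {ABCEF}, so the common attributes are not a superkey of either fragment. The join is lossy.

No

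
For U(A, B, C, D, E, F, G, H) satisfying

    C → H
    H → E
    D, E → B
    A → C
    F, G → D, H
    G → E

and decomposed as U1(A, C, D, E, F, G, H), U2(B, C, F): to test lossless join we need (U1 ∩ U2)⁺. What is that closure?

C, E, F, H

U1 ∩ U2 = {C, F}.
C → H applies, adding H
H → E applies, adding E
Closure: {C, E, F, H}.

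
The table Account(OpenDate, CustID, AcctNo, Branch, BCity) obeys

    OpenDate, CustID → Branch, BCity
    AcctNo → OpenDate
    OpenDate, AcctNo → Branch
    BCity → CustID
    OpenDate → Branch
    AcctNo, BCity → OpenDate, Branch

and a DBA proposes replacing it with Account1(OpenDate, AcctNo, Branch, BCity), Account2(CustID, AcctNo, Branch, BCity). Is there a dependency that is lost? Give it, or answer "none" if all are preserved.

Check OpenDate, CustID → Branch, BCity: no single fragment contains all of {OpenDate, CustID, Branch, BCity}, and the restricted closure of {OpenDate, CustID} across the fragments never reaches {Branch, BCity}.
AcctNo → OpenDate is preserved.
OpenDate, AcctNo → Branch is preserved.
BCity → CustID is preserved.
OpenDate → Branch is preserved.
AcctNo, BCity → OpenDate, Branch is preserved.

OpenDate, CustID → Branch, BCity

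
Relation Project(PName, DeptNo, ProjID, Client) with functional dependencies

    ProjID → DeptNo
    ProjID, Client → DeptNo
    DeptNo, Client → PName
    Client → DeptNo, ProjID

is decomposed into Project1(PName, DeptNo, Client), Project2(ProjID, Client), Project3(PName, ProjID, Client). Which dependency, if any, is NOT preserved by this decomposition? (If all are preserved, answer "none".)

ProjID → DeptNo

Check ProjID → DeptNo: no single fragment contains all of {DeptNo, ProjID}, and the restricted closure of {ProjID} across the fragments never reaches {DeptNo}.
ProjID, Client → DeptNo is preserved.
DeptNo, Client → PName is preserved.
Client → DeptNo, ProjID is preserved.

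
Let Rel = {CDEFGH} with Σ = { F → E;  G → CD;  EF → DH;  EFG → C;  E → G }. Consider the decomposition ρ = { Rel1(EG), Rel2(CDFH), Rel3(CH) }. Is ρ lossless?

Chase test. Columns are CDEFGH; row i has aⱼ where attribute j ∈ Reli, else bᵢⱼ.
Initial tableau (one row per fragment):
  row 1: b11 b12 a3 b14 a5 b16
  row 2: a1 a2 b23 a4 b25 a6
  row 3: a1 b32 b33 b34 b35 a6
No row becomes fully distinguished — the join is lossy.

No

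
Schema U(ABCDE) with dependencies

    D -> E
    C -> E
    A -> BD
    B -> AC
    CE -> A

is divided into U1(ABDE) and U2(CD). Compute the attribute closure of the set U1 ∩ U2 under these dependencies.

DE

U1 ∩ U2 = {D}.
D → E applies, adding E
Closure: {DE}.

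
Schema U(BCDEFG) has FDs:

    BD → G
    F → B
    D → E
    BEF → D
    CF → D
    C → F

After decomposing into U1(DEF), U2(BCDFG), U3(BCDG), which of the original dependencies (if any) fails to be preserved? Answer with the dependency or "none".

none

BD → G lies within U2.
F → B lies within U2.
D → E lies within U1.
BEF → D: restricted closure across fragments reaches D.
CF → D lies within U2.
C → F lies within U2.
Every dependency is enforceable on the fragments, so the decomposition is dependency-preserving.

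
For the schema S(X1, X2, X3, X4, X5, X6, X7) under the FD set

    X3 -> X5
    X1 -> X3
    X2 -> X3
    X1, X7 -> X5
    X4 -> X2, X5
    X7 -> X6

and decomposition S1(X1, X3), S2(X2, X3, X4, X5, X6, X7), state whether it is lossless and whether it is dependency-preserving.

Lossless test: (X3)⁺ = {X3, X5}, which is a superkey of neither fragment — lossy.
Dependency preservation: X1, X7 → X5 is not contained in any single fragment, but the restricted closure of its left-hand side across the fragments still reaches the right-hand side; the remaining FDs each lie inside some fragment. All dependencies are preserved.

lossy but dependency-preserving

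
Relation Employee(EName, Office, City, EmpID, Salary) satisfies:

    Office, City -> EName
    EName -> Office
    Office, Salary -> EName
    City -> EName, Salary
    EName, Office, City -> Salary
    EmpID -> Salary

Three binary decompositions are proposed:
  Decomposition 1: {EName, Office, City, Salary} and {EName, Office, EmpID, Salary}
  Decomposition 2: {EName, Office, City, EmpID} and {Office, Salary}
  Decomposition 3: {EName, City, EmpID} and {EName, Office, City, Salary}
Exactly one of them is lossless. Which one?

Decomposition 1: common = {EName, Office, Salary}, closure = {EName, Office, Salary} → lossy.
Decomposition 2: common = {Office}, closure = {Office} → lossy.
Decomposition 3: common = {EName, City}, closure = {EName, Office, City, Salary} → lossless.

Decomposition 3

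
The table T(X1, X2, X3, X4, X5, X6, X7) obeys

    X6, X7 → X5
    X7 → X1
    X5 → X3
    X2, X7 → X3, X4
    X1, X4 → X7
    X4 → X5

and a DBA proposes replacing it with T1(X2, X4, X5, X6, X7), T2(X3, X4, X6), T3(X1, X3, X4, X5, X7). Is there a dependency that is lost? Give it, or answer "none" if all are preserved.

X6, X7 → X5 lies within T1.
X7 → X1 lies within T3.
X5 → X3 lies within T3.
X2, X7 → X3, X4: restricted closure across fragments reaches X3, X4.
X1, X4 → X7 lies within T3.
X4 → X5 lies within T1.
Every dependency is enforceable on the fragments, so the decomposition is dependency-preserving.

none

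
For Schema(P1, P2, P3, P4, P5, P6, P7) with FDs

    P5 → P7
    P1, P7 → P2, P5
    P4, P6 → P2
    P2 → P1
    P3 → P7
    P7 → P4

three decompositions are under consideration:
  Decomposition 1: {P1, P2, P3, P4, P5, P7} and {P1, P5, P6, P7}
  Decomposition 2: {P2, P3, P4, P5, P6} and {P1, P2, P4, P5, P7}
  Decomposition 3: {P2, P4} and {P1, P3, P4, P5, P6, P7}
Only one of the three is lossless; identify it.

Decomposition 2

Decomposition 1: common = {P1, P5, P7}, closure = {P1, P2, P4, P5, P7} → lossy.
Decomposition 2: common = {P2, P4, P5}, closure = {P1, P2, P4, P5, P7} → lossless.
Decomposition 3: common = {P4}, closure = {P4} → lossy.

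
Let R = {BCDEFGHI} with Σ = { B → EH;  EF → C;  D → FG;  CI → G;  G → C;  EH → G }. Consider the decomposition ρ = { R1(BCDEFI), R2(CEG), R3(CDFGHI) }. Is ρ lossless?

Chase test. Columns are BCDEFGHI; row i has aⱼ where attribute j ∈ Ri, else bᵢⱼ.
Initial tableau (one row per fragment):
  row 1: a1 a2 a3 a4 a5 b16 b17 a8
  row 2: b21 a2 b23 a4 b25 a6 b27 b28
  row 3: b31 a2 a3 b34 a5 a6 a7 a8
Rows 1 and 3 agree on D; apply D→FG and equate their FG entries.
No row becomes fully distinguished — the join is lossy.

No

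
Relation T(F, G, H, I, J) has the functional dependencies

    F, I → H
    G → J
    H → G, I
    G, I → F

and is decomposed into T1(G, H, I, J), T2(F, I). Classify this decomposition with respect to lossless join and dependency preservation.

Lossless test: (I)⁺ = {I}, which is a superkey of neither fragment — lossy.
Dependency preservation: the restricted closure of {F, I} across the fragments never reaches {H}, so F, I → H cannot be enforced without a join — not preserved.

lossy and not dependency-preserving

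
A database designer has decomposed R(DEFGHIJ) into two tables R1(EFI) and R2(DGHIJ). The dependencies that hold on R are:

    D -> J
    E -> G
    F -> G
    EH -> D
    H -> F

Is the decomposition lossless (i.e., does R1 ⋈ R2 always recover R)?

Common attributes: R1 ∩ R2 = {I}.
No dependency enlarges {I}, so (I)⁺ = {I}.
The closure contains neither all of R1 = {EFI} nor all of R2 = {DGHIJ}, so the common attributes are not a superkey of either fragment. The join is lossy.

No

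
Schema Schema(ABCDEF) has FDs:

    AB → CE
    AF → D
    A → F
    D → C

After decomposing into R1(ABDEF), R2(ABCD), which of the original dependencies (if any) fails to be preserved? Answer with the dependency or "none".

AB → CE: restricted closure across fragments reaches CE.
AF → D lies within R1.
A → F lies within R1.
D → C lies within R2.
Every dependency is enforceable on the fragments, so the decomposition is dependency-preserving.

none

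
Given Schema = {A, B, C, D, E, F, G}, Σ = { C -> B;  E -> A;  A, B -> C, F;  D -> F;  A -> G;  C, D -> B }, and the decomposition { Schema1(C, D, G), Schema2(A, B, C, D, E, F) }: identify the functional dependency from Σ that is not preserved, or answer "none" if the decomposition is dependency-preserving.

A -> G

Check A → G: no single fragment contains all of {A, G}, and the restricted closure of {A} across the fragments never reaches {G}.
C → B is preserved.
E → A is preserved.
A, B → C, F is preserved.
D → F is preserved.
C, D → B is preserved.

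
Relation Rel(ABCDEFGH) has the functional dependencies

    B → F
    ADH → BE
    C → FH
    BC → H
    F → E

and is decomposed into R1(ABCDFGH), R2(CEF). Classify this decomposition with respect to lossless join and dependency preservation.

Lossless test: (CF)⁺ = {CEFH}, which contains all of one fragment — lossless.
Dependency preservation: ADH → BE is not contained in any single fragment, but the restricted closure of its left-hand side across the fragments still reaches the right-hand side; the remaining FDs each lie inside some fragment. All dependencies are preserved.

lossless and dependency-preserving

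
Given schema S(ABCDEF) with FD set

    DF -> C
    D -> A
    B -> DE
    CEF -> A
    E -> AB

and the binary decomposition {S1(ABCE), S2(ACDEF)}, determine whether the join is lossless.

Common attributes: S1 ∩ S2 = {ACE}.
Closure of {ACE}: E → AB applies, adding B; B → DE applies, adding D. So (ACE)⁺ = {ABCDE}.
This closure contains every attribute of S1, so S1 ∩ S2 → S1. The join is lossless.

Yes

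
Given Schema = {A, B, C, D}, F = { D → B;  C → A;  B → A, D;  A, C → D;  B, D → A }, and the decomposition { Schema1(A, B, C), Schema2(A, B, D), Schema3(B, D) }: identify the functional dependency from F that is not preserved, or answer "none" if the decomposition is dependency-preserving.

D → B lies within Schema2.
C → A lies within Schema1.
B → A, D lies within Schema2.
A, C → D: restricted closure across fragments reaches D.
B, D → A lies within Schema2.
Every dependency is enforceable on the fragments, so the decomposition is dependency-preserving.

none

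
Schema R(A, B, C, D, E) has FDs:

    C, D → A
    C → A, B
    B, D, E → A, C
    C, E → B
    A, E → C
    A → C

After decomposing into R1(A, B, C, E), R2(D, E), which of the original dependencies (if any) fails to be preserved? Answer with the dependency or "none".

B, D, E → A, C

Check B, D, E → A, C: no single fragment contains all of {A, B, C, D, E}, and the restricted closure of {B, D, E} across the fragments never reaches {A, C}.
C, D → A is preserved.
C → A, B is preserved.
C, E → B is preserved.
A, E → C is preserved.
A → C is preserved.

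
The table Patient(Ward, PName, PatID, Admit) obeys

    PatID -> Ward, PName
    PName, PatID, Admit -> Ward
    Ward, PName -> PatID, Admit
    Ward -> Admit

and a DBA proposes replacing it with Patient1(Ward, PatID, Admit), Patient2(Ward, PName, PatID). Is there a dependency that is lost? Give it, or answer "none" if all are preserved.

none

PatID → Ward, PName lies within Patient2.
PName, PatID, Admit → Ward: restricted closure across fragments reaches Ward.
Ward, PName → PatID, Admit: restricted closure across fragments reaches PatID, Admit.
Ward → Admit lies within Patient1.
Every dependency is enforceable on the fragments, so the decomposition is dependency-preserving.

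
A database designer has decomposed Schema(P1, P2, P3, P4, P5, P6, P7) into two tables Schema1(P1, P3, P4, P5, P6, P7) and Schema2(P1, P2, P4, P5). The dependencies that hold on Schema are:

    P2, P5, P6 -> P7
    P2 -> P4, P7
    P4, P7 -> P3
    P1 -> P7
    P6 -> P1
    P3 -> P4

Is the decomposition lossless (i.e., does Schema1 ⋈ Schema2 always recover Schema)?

No

Common attributes: Schema1 ∩ Schema2 = {P1, P4, P5}.
Closure of {P1, P4, P5}: P1 → P7 applies, adding P7; P4, P7 → P3 applies, adding P3. So (P1, P4, P5)⁺ = {P1, P3, P4, P5, P7}.
The closure contains neither all of Schema1 = {P1, P3, P4, P5, P6, P7} nor all of Schema2 = {P1, P2, P4, P5}, so the common attributes are not a superkey of either fragment. The join is lossy.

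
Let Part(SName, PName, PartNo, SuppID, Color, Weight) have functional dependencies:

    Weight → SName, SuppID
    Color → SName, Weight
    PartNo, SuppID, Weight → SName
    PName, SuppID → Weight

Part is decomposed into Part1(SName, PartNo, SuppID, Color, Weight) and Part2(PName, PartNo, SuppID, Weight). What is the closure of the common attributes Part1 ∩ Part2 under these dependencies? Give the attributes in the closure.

Part1 ∩ Part2 = {PartNo, SuppID, Weight}.
Weight → SName, SuppID applies, adding SName
Closure: {SName, PartNo, SuppID, Weight}.

SName, PartNo, SuppID, Weight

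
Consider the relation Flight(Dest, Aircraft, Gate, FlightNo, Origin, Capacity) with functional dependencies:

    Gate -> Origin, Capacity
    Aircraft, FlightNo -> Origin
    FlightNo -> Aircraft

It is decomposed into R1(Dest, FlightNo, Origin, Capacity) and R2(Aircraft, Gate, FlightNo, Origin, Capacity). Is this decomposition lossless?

Common attributes: R1 ∩ R2 = {FlightNo, Origin, Capacity}.
Closure of {FlightNo, Origin, Capacity}: FlightNo → Aircraft applies, adding Aircraft. So (FlightNo, Origin, Capacity)⁺ = {Aircraft, FlightNo, Origin, Capacity}.
The closure contains neither all of R1 = {Dest, FlightNo, Origin, Capacity} nor all of R2 = {Aircraft, Gate, FlightNo, Origin, Capacity}, so the common attributes are not a superkey of either fragment. The join is lossy.

No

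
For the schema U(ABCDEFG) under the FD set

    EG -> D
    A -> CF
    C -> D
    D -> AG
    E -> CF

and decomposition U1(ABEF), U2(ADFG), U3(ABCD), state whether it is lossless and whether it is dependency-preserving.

lossless and dependency-preserving

Lossless test (chase): Rows 1 and 2 agree on A; apply A→CF and equate their CF entries. Rows 1 and 3 agree on A; apply A→CF and equate their CF entries. Rows 1 and 2 agree on C; apply C→D and equate their D entries. Rows 1 and 2 agree on D; apply D→AG and equate their AG entries. Rows 1 and 3 agree on D; apply D→AG and equate their AG entries. Row 1 is now all distinguished symbols — the join is lossless.
Dependency preservation: EG → D; A → CF; E → CF are not contained in any single fragment, but the restricted closure of each left-hand side across the fragments still reaches the right-hand side; the remaining FDs each lie inside some fragment. All dependencies are preserved.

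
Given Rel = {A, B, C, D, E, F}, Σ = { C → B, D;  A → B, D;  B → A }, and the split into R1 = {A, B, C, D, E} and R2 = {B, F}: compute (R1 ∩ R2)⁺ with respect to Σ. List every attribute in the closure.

A, B, D

R1 ∩ R2 = {B}.
B → A applies, adding A
A → B, D applies, adding D
Closure: {A, B, D}.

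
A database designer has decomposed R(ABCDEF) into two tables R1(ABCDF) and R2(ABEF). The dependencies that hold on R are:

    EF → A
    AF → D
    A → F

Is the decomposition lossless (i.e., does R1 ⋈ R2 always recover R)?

Common attributes: R1 ∩ R2 = {ABF}.
Closure of {ABF}: AF → D applies, adding D. So (ABF)⁺ = {ABDF}.
The closure contains neither all of R1 = {ABCDF} nor all of R2 = {ABEF}, so the common attributes are not a superkey of either fragment. The join is lossy.

No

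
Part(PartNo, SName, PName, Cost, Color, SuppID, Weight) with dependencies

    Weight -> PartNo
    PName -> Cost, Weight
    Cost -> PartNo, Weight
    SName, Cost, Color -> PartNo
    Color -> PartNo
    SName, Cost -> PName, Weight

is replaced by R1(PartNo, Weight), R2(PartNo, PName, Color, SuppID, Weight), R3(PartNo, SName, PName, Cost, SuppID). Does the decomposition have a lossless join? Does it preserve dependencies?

Lossless test (chase): Rows 2 and 3 agree on PName; apply PName→Cost, Weight and equate their Cost, Weight entries. No row becomes fully distinguished — the join is lossy.
Dependency preservation: the restricted closure of {Cost} across the fragments never reaches {PartNo, Weight}, so Cost → PartNo, Weight cannot be enforced without a join — not preserved.

lossy and not dependency-preserving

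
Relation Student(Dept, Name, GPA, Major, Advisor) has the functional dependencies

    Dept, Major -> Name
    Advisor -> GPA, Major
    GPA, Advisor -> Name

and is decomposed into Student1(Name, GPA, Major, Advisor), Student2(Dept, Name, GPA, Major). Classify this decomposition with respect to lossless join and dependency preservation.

Lossless test: (Name, GPA, Major)⁺ = {Name, GPA, Major}, which is a superkey of neither fragment — lossy.
Dependency preservation: every FD's attributes lie within a single fragment, so each can be enforced locally — preserved.

lossy but dependency-preserving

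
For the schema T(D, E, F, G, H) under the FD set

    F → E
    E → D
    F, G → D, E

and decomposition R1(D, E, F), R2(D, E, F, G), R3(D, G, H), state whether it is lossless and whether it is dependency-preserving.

lossy but dependency-preserving

Lossless test (chase): applying each FD to every pair of rows produces no changes in the tableau, so no row becomes fully distinguished — the join is lossy.
Dependency preservation: every FD's attributes lie within a single fragment, so each can be enforced locally — preserved.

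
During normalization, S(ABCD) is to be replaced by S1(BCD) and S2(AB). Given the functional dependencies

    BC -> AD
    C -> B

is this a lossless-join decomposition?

No

Common attributes: S1 ∩ S2 = {B}.
No dependency enlarges {B}, so (B)⁺ = {B}.
The closure contains neither all of S1 = {BCD} nor all of S2 = {AB}, so the common attributes are not a superkey of either fragment. The join is lossy.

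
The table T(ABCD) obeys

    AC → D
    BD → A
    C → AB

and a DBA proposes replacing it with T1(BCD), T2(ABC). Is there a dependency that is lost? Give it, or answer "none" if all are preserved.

BD → A

Check BD → A: no single fragment contains all of {ABD}, and the restricted closure of {BD} across the fragments never reaches {A}.
AC → D is preserved.
C → AB is preserved.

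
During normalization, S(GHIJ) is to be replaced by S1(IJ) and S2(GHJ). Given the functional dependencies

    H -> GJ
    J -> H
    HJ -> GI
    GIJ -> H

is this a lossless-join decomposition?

Yes

Common attributes: S1 ∩ S2 = {J}.
Closure of {J}: J → H applies, adding H; HJ → GI applies, adding GI. So (J)⁺ = {GHIJ}.
This closure contains every attribute of S1, so S1 ∩ S2 → S1. The join is lossless.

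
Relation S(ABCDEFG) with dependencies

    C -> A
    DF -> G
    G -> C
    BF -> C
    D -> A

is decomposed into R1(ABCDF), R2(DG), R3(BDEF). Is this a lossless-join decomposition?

No

Chase test. Columns are ABCDEFG; row i has aⱼ where attribute j ∈ Ri, else bᵢⱼ.
Initial tableau (one row per fragment):
  row 1: a1 a2 a3 a4 b15 a6 b17
  row 2: b21 b22 b23 a4 b25 b26 a7
  row 3: b31 a2 b33 a4 a5 a6 b37
Rows 1 and 3 agree on DF; apply DF→G and equate their G entries.
Rows 1 and 3 agree on G; apply G→C and equate their C entries.
Rows 1 and 2 agree on D; apply D→A and equate their A entries.
Rows 1 and 3 agree on D; apply D→A and equate their A entries.
No row becomes fully distinguished — the join is lossy.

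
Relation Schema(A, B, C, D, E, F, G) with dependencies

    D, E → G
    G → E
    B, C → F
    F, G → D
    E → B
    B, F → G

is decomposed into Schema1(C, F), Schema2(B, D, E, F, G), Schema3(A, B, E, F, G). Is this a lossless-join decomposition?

Chase test. Columns are A, B, C, D, E, F, G; row i has aⱼ where attribute j ∈ Schemai, else bᵢⱼ.
Initial tableau (one row per fragment):
  row 1: b11 b12 a3 b14 b15 a6 b17
  row 2: b21 a2 b23 a4 a5 a6 a7
  row 3: a1 a2 b33 b34 a5 a6 a7
Rows 2 and 3 agree on F, G; apply F, G→D and equate their D entries.
No row becomes fully distinguished — the join is lossy.

No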